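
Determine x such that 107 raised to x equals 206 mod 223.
195

Baby-step giant-step with step n = ⌈√223⌉ = 15.
Baby steps 107^j mod 223 (j:value) for j=0..14: 0:1, 1:107, 2:76, 3:104, 4:201, 5:99, 6:112, 7:165, 8:38, 9:52, 10:212, 11:161, 12:56, 13:194, 14:19.
Giant-step multiplier: 107^(-15) ≡ 107^(222-15) = 107^207 ≡ 163 (mod 223).
Giant steps γ_i = 206·163^i mod 223: γ_0=206, γ_1=128, γ_2=125, γ_3=82, γ_4=209, γ_5=171, γ_6=221, γ_7=120, γ_8=159, γ_9=49, γ_10=182, γ_11=7, γ_12=26, γ_13=1 (in table at j=0).
x = i·n + j = 13·15 + 0 = 195.
Check: 107^195 ≡ 206 (mod 223).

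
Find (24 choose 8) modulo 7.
2

Using Lucas' theorem:
Write n=24 and k=8 in base 7:
n in base 7: [3, 3]
k in base 7: [1, 1]
C(24,8) mod 7 = ∏ C(n_i, k_i) mod 7
Digit binomials (mod 7): C(3,1) = 3; C(3,1) = 3
Product: 3 × 3 = 9 ≡ 2 (mod 7)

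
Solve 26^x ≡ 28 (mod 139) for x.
56

Baby-step giant-step with step n = ⌈√139⌉ = 12.
Baby steps 26^j mod 139 (j:value) for j=0..11: 0:1, 1:26, 2:120, 3:62, 4:83, 5:73, 6:91, 7:3, 8:78, 9:82, 10:47, 11:110.
Giant-step multiplier: 26^(-12) ≡ 26^(138-12) = 26^126 ≡ 106 (mod 139).
Giant steps γ_i = 28·106^i mod 139: γ_0=28, γ_1=49, γ_2=51, γ_3=124, γ_4=78 (in table at j=8).
x = i·n + j = 4·12 + 8 = 56.
Check: 26^56 ≡ 28 (mod 139).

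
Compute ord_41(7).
40

41 is prime, so ord(7) divides φ(41) = 40.
Divisors of 40: 1, 2, 4, 5, 8, 10, 20, 40.
Repeated squaring: 7^1 ≡ 7, 7^2 ≡ 8, 7^4 ≡ 23, 7^8 ≡ 37, 7^16 ≡ 16, 7^32 ≡ 10 (mod 41).
Test 7^d mod 41 for each divisor d in increasing order:
7^1 ≡ 7
7^2 ≡ 8
7^4 ≡ 23
7^5 = 7^4·7^1 ≡ 38
7^8 ≡ 37
7^10 = 7^8·7^2 ≡ 9
7^20 = 7^16·7^4 ≡ 40
7^40 = 7^32·7^8 ≡ 1  ← first divisor giving 1
The order is 40.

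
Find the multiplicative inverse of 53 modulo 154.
93

gcd(53, 154) = 1, so the inverse exists.
Extended Euclidean algorithm on (154, 53):
154 = 2 × 53 + 48  ⟹  48 = (1)·154 + (-2)·53
53 = 1 × 48 + 5  ⟹  5 = (-1)·154 + (3)·53
48 = 9 × 5 + 3  ⟹  3 = (10)·154 + (-29)·53
5 = 1 × 3 + 2  ⟹  2 = (-11)·154 + (32)·53
3 = 1 × 2 + 1  ⟹  1 = (21)·154 + (-61)·53
So (-61)·53 ≡ 1 (mod 154), i.e. 53^(-1) ≡ -61 ≡ 93 (mod 154).
Check: 53 × 93 = 4929 ≡ 1 (mod 154)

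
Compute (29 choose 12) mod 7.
0

Using Lucas' theorem:
Write n=29 and k=12 in base 7:
n in base 7: [4, 1]
k in base 7: [1, 5]
C(29,12) mod 7 = ∏ C(n_i, k_i) mod 7
Digit binomials (mod 7): C(4,1) = 4; C(1,5) = 0 (k_i > n_i)
Product: 4 × 0 = 0 ≡ 0 (mod 7)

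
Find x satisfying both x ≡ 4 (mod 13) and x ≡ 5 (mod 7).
82

Using Chinese Remainder Theorem:
M = 13 × 7 = 91
M1 = 7, M2 = 13
y1 = 7^(-1) mod 13 = 2
y2 = 13^(-1) mod 7 = 6
x = (4×7×2 + 5×13×6) mod 91 = 82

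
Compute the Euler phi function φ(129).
84

129 = 3 × 43
φ(n) = n × ∏(1 - 1/p) for each prime p dividing n
φ(129) = 129 × (1 - 1/3) × (1 - 1/43) = 84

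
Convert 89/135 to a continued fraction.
[0; 1, 1, 1, 14, 3]

Euclidean algorithm steps:
89 = 0 × 135 + 89
135 = 1 × 89 + 46
89 = 1 × 46 + 43
46 = 1 × 43 + 3
43 = 14 × 3 + 1
3 = 3 × 1 + 0
Continued fraction: [0; 1, 1, 1, 14, 3]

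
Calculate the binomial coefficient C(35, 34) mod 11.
2

Using Lucas' theorem:
Write n=35 and k=34 in base 11:
n in base 11: [3, 2]
k in base 11: [3, 1]
C(35,34) mod 11 = ∏ C(n_i, k_i) mod 11
Digit binomials (mod 11): C(3,3) = 1; C(2,1) = 2
Product: 1 × 2 = 2 ≡ 2 (mod 11)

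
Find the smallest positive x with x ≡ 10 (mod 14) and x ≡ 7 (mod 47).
430

Using Chinese Remainder Theorem:
M = 14 × 47 = 658
M1 = 47, M2 = 14
y1 = 47^(-1) mod 14 = 3
y2 = 14^(-1) mod 47 = 37
x = (10×47×3 + 7×14×37) mod 658 = 430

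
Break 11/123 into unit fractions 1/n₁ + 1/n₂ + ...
1/12 + 1/164

Greedy algorithm:
11/123: ceiling(123/11) = 12, use 1/12
1/164: ceiling(164/1) = 164, use 1/164
Result: 11/123 = 1/12 + 1/164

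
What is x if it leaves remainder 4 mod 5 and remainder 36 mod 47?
224

Using Chinese Remainder Theorem:
M = 5 × 47 = 235
M1 = 47, M2 = 5
y1 = 47^(-1) mod 5 = 3
y2 = 5^(-1) mod 47 = 19
x = (4×47×3 + 36×5×19) mod 235 = 224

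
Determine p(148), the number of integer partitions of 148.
33549419497

p(n) counts ways to write n as a sum of positive integers (order ignored).
Euler's pentagonal recurrence: p(k) = p(k-1) + p(k-2) - p(k-5) - p(k-7) + p(k-12) + p(k-15) - ... (offsets j(3j∓1)/2, signs ++--, p(0)=1, p(<0)=0).
DP table for k = 0..147: p(0)=1, p(1)=1, p(2)=2, p(3)=3, p(4)=5, p(5)=7, p(6)=11, p(7)=15, p(8)=22, p(9)=30, p(10)=42, p(11)=56, p(12)=77, p(13)=101, p(14)=135, p(15)=176, p(16)=231, p(17)=297, p(18)=385, p(19)=490, p(20)=627, p(21)=792, p(22)=1002, p(23)=1255, p(24)=1575, p(25)=1958, p(26)=2436, p(27)=3010, p(28)=3718, p(29)=4565, p(30)=5604, p(31)=6842, p(32)=8349, p(33)=10143, p(34)=12310, p(35)=14883, p(36)=17977, p(37)=21637, p(38)=26015, p(39)=31185, p(40)=37338, p(41)=44583, p(42)=53174, p(43)=63261, p(44)=75175, p(45)=89134, p(46)=105558, p(47)=124754, p(48)=147273, p(49)=173525, p(50)=204226, p(51)=239943, p(52)=281589, p(53)=329931, p(54)=386155, p(55)=451276, p(56)=526823, p(57)=614154, p(58)=715220, p(59)=831820, p(60)=966467, p(61)=1121505, p(62)=1300156, p(63)=1505499, p(64)=1741630, p(65)=2012558, p(66)=2323520, p(67)=2679689, p(68)=3087735, p(69)=3554345, p(70)=4087968, p(71)=4697205, p(72)=5392783, p(73)=6185689, p(74)=7089500, p(75)=8118264, p(76)=9289091, p(77)=10619863, p(78)=12132164, p(79)=13848650, p(80)=15796476, p(81)=18004327, p(82)=20506255, p(83)=23338469, p(84)=26543660, p(85)=30167357, p(86)=34262962, p(87)=38887673, p(88)=44108109, p(89)=49995925, p(90)=56634173, p(91)=64112359, p(92)=72533807, p(93)=82010177, p(94)=92669720, p(95)=104651419, p(96)=118114304, p(97)=133230930, p(98)=150198136, p(99)=169229875, p(100)=190569292, p(101)=214481126, p(102)=241265379, p(103)=271248950, p(104)=304801365, p(105)=342325709, p(106)=384276336, p(107)=431149389, p(108)=483502844, p(109)=541946240, p(110)=607163746, p(111)=679903203, p(112)=761002156, p(113)=851376628, p(114)=952050665, p(115)=1064144451, p(116)=1188908248, p(117)=1327710076, p(118)=1482074143, p(119)=1653668665, p(120)=1844349560, p(121)=2056148051, p(122)=2291320912, p(123)=2552338241, p(124)=2841940500, p(125)=3163127352, p(126)=3519222692, p(127)=3913864295, p(128)=4351078600, p(129)=4835271870, p(130)=5371315400, p(131)=5964539504, p(132)=6620830889, p(133)=7346629512, p(134)=8149040695, p(135)=9035836076, p(136)=10015581680, p(137)=11097645016, p(138)=12292341831, p(139)=13610949895, p(140)=15065878135, p(141)=16670689208, p(142)=18440293320, p(143)=20390982757, p(144)=22540654445, p(145)=24908858009, p(146)=27517052599, p(147)=30388671978.
Final step: p(148) = p(147) + p(146) - p(143) - p(141) + p(136) + p(133) - p(126) - p(122) + p(113) + p(108) - p(97) - p(91) + p(78) + p(71) - p(56) - p(48) + p(31) + p(22) - p(3)
= 30388671978 + 27517052599 - 20390982757 - 16670689208 + 10015581680 + 7346629512 - 3519222692 - 2291320912 + 851376628 + 483502844 - 133230930 - 64112359 + 12132164 + 4697205 - 526823 - 147273 + 6842 + 1002 - 3
= 33549419497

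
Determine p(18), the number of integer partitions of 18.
385

p(n) counts ways to write n as a sum of positive integers (order ignored).
Euler's pentagonal recurrence: p(k) = p(k-1) + p(k-2) - p(k-5) - p(k-7) + p(k-12) + p(k-15) - ... (offsets j(3j∓1)/2, signs ++--, p(0)=1, p(<0)=0).
DP table for k = 0..17: p(0)=1, p(1)=1, p(2)=2, p(3)=3, p(4)=5, p(5)=7, p(6)=11, p(7)=15, p(8)=22, p(9)=30, p(10)=42, p(11)=56, p(12)=77, p(13)=101, p(14)=135, p(15)=176, p(16)=231, p(17)=297.
Final step: p(18) = p(17) + p(16) - p(13) - p(11) + p(6) + p(3)
= 297 + 231 - 101 - 56 + 11 + 3
= 385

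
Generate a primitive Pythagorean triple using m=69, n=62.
(917, 8556, 8605)

Euclid's formula: a = m² - n², b = 2mn, c = m² + n²
m = 69, n = 62
a = 69² - 62² = 4761 - 3844 = 917
b = 2 × 69 × 62 = 8556
c = 69² + 62² = 4761 + 3844 = 8605
Verification: 917² + 8556² = 840889 + 73205136 = 74046025 = 8605² ✓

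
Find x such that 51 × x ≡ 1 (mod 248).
107

gcd(51, 248) = 1, so the inverse exists.
Extended Euclidean algorithm on (248, 51):
248 = 4 × 51 + 44  ⟹  44 = (1)·248 + (-4)·51
51 = 1 × 44 + 7  ⟹  7 = (-1)·248 + (5)·51
44 = 6 × 7 + 2  ⟹  2 = (7)·248 + (-34)·51
7 = 3 × 2 + 1  ⟹  1 = (-22)·248 + (107)·51
So (107)·51 ≡ 1 (mod 248), i.e. 51^(-1) ≡ 107 (mod 248).
Check: 51 × 107 = 5457 ≡ 1 (mod 248)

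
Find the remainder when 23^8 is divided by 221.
152

Repeated squaring. Binary of 8 = 1000.
23^1 ≡ 23 (mod 221); 23^2 ≡ 87 (mod 221); 23^4 ≡ 55 (mod 221); 23^8 ≡ 152 (mod 221)
23^8 = 23^8 ≡ 152 (mod 221)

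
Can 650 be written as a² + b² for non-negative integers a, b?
5² + 25² (a=5, b=25)

Factorization: 650 = 2 × 5^2 × 13
By Fermat: n is sum of two squares iff every prime p ≡ 3 (mod 4) appears to even power.
All primes ≡ 3 (mod 4) appear to even power.
Search a = 0, 1, 2, … for 650 - a² a perfect square: first hit at a = 5: 650 - 25 = 625 = 25².
650 = 5² + 25² = 25 + 625 ✓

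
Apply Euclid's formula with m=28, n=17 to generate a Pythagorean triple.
(495, 952, 1073)

Euclid's formula: a = m² - n², b = 2mn, c = m² + n²
m = 28, n = 17
a = 28² - 17² = 784 - 289 = 495
b = 2 × 28 × 17 = 952
c = 28² + 17² = 784 + 289 = 1073
Verification: 495² + 952² = 245025 + 906304 = 1151329 = 1073² ✓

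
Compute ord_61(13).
3

61 is prime, so ord(13) divides φ(61) = 60.
Divisors of 60: 1, 2, 3, 4, 5, 6, 10, 12, 15, 20, 30, 60.
Repeated squaring: 13^1 ≡ 13, 13^2 ≡ 47, 13^4 ≡ 13, 13^8 ≡ 47, 13^16 ≡ 13, 13^32 ≡ 47 (mod 61).
Test 13^d mod 61 for each divisor d in increasing order:
13^1 ≡ 13
13^2 ≡ 47
13^3 = 13^2·13^1 ≡ 1  ← first divisor giving 1
The order is 3.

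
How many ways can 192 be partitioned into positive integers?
1987276856363

p(n) counts ways to write n as a sum of positive integers (order ignored).
Euler's pentagonal recurrence: p(k) = p(k-1) + p(k-2) - p(k-5) - p(k-7) + p(k-12) + p(k-15) - ... (offsets j(3j∓1)/2, signs ++--, p(0)=1, p(<0)=0).
DP table for k = 0..191: p(0)=1, p(1)=1, p(2)=2, p(3)=3, p(4)=5, p(5)=7, p(6)=11, p(7)=15, p(8)=22, p(9)=30, p(10)=42, p(11)=56, p(12)=77, p(13)=101, p(14)=135, p(15)=176, p(16)=231, p(17)=297, p(18)=385, p(19)=490, p(20)=627, p(21)=792, p(22)=1002, p(23)=1255, p(24)=1575, p(25)=1958, p(26)=2436, p(27)=3010, p(28)=3718, p(29)=4565, p(30)=5604, p(31)=6842, p(32)=8349, p(33)=10143, p(34)=12310, p(35)=14883, p(36)=17977, p(37)=21637, p(38)=26015, p(39)=31185, p(40)=37338, p(41)=44583, p(42)=53174, p(43)=63261, p(44)=75175, p(45)=89134, p(46)=105558, p(47)=124754, p(48)=147273, p(49)=173525, p(50)=204226, p(51)=239943, p(52)=281589, p(53)=329931, p(54)=386155, p(55)=451276, p(56)=526823, p(57)=614154, p(58)=715220, p(59)=831820, p(60)=966467, p(61)=1121505, p(62)=1300156, p(63)=1505499, p(64)=1741630, p(65)=2012558, p(66)=2323520, p(67)=2679689, p(68)=3087735, p(69)=3554345, p(70)=4087968, p(71)=4697205, p(72)=5392783, p(73)=6185689, p(74)=7089500, p(75)=8118264, p(76)=9289091, p(77)=10619863, p(78)=12132164, p(79)=13848650, p(80)=15796476, p(81)=18004327, p(82)=20506255, p(83)=23338469, p(84)=26543660, p(85)=30167357, p(86)=34262962, p(87)=38887673, p(88)=44108109, p(89)=49995925, p(90)=56634173, p(91)=64112359, p(92)=72533807, p(93)=82010177, p(94)=92669720, p(95)=104651419, p(96)=118114304, p(97)=133230930, p(98)=150198136, p(99)=169229875, p(100)=190569292, p(101)=214481126, p(102)=241265379, p(103)=271248950, p(104)=304801365, p(105)=342325709, p(106)=384276336, p(107)=431149389, p(108)=483502844, p(109)=541946240, p(110)=607163746, p(111)=679903203, p(112)=761002156, p(113)=851376628, p(114)=952050665, p(115)=1064144451, p(116)=1188908248, p(117)=1327710076, p(118)=1482074143, p(119)=1653668665, p(120)=1844349560, p(121)=2056148051, p(122)=2291320912, p(123)=2552338241, p(124)=2841940500, p(125)=3163127352, p(126)=3519222692, p(127)=3913864295, p(128)=4351078600, p(129)=4835271870, p(130)=5371315400, p(131)=5964539504, p(132)=6620830889, p(133)=7346629512, p(134)=8149040695, p(135)=9035836076, p(136)=10015581680, p(137)=11097645016, p(138)=12292341831, p(139)=13610949895, p(140)=15065878135, p(141)=16670689208, p(142)=18440293320, p(143)=20390982757, p(144)=22540654445, p(145)=24908858009, p(146)=27517052599, p(147)=30388671978, p(148)=33549419497, p(149)=37027355200, p(150)=40853235313, p(151)=45060624582, p(152)=49686288421, p(153)=54770336324, p(154)=60356673280, p(155)=66493182097, p(156)=73232243759, p(157)=80630964769, p(158)=88751778802, p(159)=97662728555, p(160)=107438159466, p(161)=118159068427, p(162)=129913904637, p(163)=142798995930, p(164)=156919475295, p(165)=172389800255, p(166)=189334822579, p(167)=207890420102, p(168)=228204732751, p(169)=250438925115, p(170)=274768617130, p(171)=301384802048, p(172)=330495499613, p(173)=362326859895, p(174)=397125074750, p(175)=435157697830, p(176)=476715857290, p(177)=522115831195, p(178)=571701605655, p(179)=625846753120, p(180)=684957390936, p(181)=749474411781, p(182)=819876908323, p(183)=896684817527, p(184)=980462880430, p(185)=1071823774337, p(186)=1171432692373, p(187)=1280011042268, p(188)=1398341745571, p(189)=1527273599625, p(190)=1667727404093, p(191)=1820701100652.
Final step: p(192) = p(191) + p(190) - p(187) - p(185) + p(180) + p(177) - p(170) - p(166) + p(157) + p(152) - p(141) - p(135) + p(122) + p(115) - p(100) - p(92) + p(75) + p(66) - p(47) - p(37) + p(16) + p(5)
= 1820701100652 + 1667727404093 - 1280011042268 - 1071823774337 + 684957390936 + 522115831195 - 274768617130 - 189334822579 + 80630964769 + 49686288421 - 16670689208 - 9035836076 + 2291320912 + 1064144451 - 190569292 - 72533807 + 8118264 + 2323520 - 124754 - 21637 + 231 + 7
= 1987276856363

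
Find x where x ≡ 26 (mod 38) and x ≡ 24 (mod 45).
1014

Using Chinese Remainder Theorem:
M = 38 × 45 = 1710
M1 = 45, M2 = 38
y1 = 45^(-1) mod 38 = 11
y2 = 38^(-1) mod 45 = 32
x = (26×45×11 + 24×38×32) mod 1710 = 1014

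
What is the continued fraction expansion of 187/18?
[10; 2, 1, 1, 3]

Euclidean algorithm steps:
187 = 10 × 18 + 7
18 = 2 × 7 + 4
7 = 1 × 4 + 3
4 = 1 × 3 + 1
3 = 3 × 1 + 0
Continued fraction: [10; 2, 1, 1, 3]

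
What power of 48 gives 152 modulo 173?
40

Baby-step giant-step with step n = ⌈√173⌉ = 14.
Baby steps 48^j mod 173 (j:value) for j=0..13: 0:1, 1:48, 2:55, 3:45, 4:84, 5:53, 6:122, 7:147, 8:136, 9:127, 10:41, 11:65, 12:6, 13:115.
Giant-step multiplier: 48^(-14) ≡ 48^(172-14) = 48^158 ≡ 54 (mod 173).
Giant steps γ_i = 152·54^i mod 173: γ_0=152, γ_1=77, γ_2=6 (in table at j=12).
x = i·n + j = 2·14 + 12 = 40.
Check: 48^40 ≡ 152 (mod 173).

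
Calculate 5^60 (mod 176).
1

Repeated squaring. Binary of 60 = 111100.
5^1 ≡ 5 (mod 176); 5^2 ≡ 25 (mod 176); 5^4 ≡ 97 (mod 176); 5^8 ≡ 81 (mod 176); 5^16 ≡ 49 (mod 176); 5^32 ≡ 113 (mod 176)
5^60 = 5^4 × 5^8 × 5^16 × 5^32 ≡ 1 (mod 176)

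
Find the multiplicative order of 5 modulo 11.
5

11 is prime, so ord(5) divides φ(11) = 10.
Divisors of 10: 1, 2, 5, 10.
Repeated squaring: 5^1 ≡ 5, 5^2 ≡ 3, 5^4 ≡ 9, 5^8 ≡ 4 (mod 11).
Test 5^d mod 11 for each divisor d in increasing order:
5^1 ≡ 5
5^2 ≡ 3
5^5 = 5^4·5^1 ≡ 1  ← first divisor giving 1
The order is 5.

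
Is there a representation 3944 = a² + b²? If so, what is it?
10² + 62² (a=10, b=62)

Factorization: 3944 = 2^3 × 17 × 29
By Fermat: n is sum of two squares iff every prime p ≡ 3 (mod 4) appears to even power.
All primes ≡ 3 (mod 4) appear to even power.
Search a = 0, 1, 2, … for 3944 - a² a perfect square: first hit at a = 10: 3944 - 100 = 3844 = 62².
3944 = 10² + 62² = 100 + 3844 ✓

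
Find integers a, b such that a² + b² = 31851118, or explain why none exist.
Not possible

Factorization: 31851118 = 2 × 13 × 107^3
By Fermat: n is sum of two squares iff every prime p ≡ 3 (mod 4) appears to even power.
Prime(s) ≡ 3 (mod 4) with odd exponent: [(107, 3)]
Therefore 31851118 cannot be expressed as a² + b².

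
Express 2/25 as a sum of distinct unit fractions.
1/13 + 1/325

Greedy algorithm:
2/25: ceiling(25/2) = 13, use 1/13
1/325: ceiling(325/1) = 325, use 1/325
Result: 2/25 = 1/13 + 1/325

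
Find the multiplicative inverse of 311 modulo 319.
279

gcd(311, 319) = 1, so the inverse exists.
Extended Euclidean algorithm on (319, 311):
319 = 1 × 311 + 8  ⟹  8 = (1)·319 + (-1)·311
311 = 38 × 8 + 7  ⟹  7 = (-38)·319 + (39)·311
8 = 1 × 7 + 1  ⟹  1 = (39)·319 + (-40)·311
So (-40)·311 ≡ 1 (mod 319), i.e. 311^(-1) ≡ -40 ≡ 279 (mod 319).
Check: 311 × 279 = 86769 ≡ 1 (mod 319)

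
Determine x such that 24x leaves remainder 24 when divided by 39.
x ≡ 1 (mod 13)

gcd(24, 39) = 3, which divides 24, so solutions exist.
Divide through by 3: 8x ≡ 8 (mod 13).
Find 8^(-1) mod 13 by the extended Euclidean algorithm:
13 = 1 × 8 + 5  ⟹  5 = (1)·13 + (-1)·8
8 = 1 × 5 + 3  ⟹  3 = (-1)·13 + (2)·8
5 = 1 × 3 + 2  ⟹  2 = (2)·13 + (-3)·8
3 = 1 × 2 + 1  ⟹  1 = (-3)·13 + (5)·8
So (5)·8 ≡ 1 (mod 13), i.e. 8^(-1) ≡ 5 (mod 13).
x ≡ 5 × 8 = 40 ≡ 1 (mod 13).
Check: 24 × 1 = 24 ≡ 24 (mod 39).
x ≡ 1 (mod 13), giving 3 solutions mod 39.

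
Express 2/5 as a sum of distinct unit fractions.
1/3 + 1/15

Greedy algorithm:
2/5: ceiling(5/2) = 3, use 1/3
1/15: ceiling(15/1) = 15, use 1/15
Result: 2/5 = 1/3 + 1/15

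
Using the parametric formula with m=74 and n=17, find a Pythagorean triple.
(5187, 2516, 5765)

Euclid's formula: a = m² - n², b = 2mn, c = m² + n²
m = 74, n = 17
a = 74² - 17² = 5476 - 289 = 5187
b = 2 × 74 × 17 = 2516
c = 74² + 17² = 5476 + 289 = 5765
Verification: 5187² + 2516² = 26904969 + 6330256 = 33235225 = 5765² ✓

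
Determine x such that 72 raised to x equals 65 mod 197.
170

Baby-step giant-step with step n = ⌈√197⌉ = 15.
Baby steps 72^j mod 197 (j:value) for j=0..14: 0:1, 1:72, 2:62, 3:130, 4:101, 5:180, 6:155, 7:128, 8:154, 9:56, 10:92, 11:123, 12:188, 13:140, 14:33.
Giant-step multiplier: 72^(-15) ≡ 72^(196-15) = 72^181 ≡ 115 (mod 197).
Giant steps γ_i = 65·115^i mod 197: γ_0=65, γ_1=186, γ_2=114, γ_3=108, γ_4=9, γ_5=50, γ_6=37, γ_7=118, γ_8=174, γ_9=113, γ_10=190, γ_11=180 (in table at j=5).
x = i·n + j = 11·15 + 5 = 170.
Check: 72^170 ≡ 65 (mod 197).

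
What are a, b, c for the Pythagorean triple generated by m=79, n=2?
(6237, 316, 6245)

Euclid's formula: a = m² - n², b = 2mn, c = m² + n²
m = 79, n = 2
a = 79² - 2² = 6241 - 4 = 6237
b = 2 × 79 × 2 = 316
c = 79² + 2² = 6241 + 4 = 6245
Verification: 6237² + 316² = 38900169 + 99856 = 39000025 = 6245² ✓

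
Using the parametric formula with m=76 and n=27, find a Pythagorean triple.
(5047, 4104, 6505)

Euclid's formula: a = m² - n², b = 2mn, c = m² + n²
m = 76, n = 27
a = 76² - 27² = 5776 - 729 = 5047
b = 2 × 76 × 27 = 4104
c = 76² + 27² = 5776 + 729 = 6505
Verification: 5047² + 4104² = 25472209 + 16842816 = 42315025 = 6505² ✓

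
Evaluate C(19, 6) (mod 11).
6

Using Lucas' theorem:
Write n=19 and k=6 in base 11:
n in base 11: [1, 8]
k in base 11: [0, 6]
C(19,6) mod 11 = ∏ C(n_i, k_i) mod 11
Digit binomials (mod 11): C(1,0) = 1; C(8,6) = 28 ≡ 6
Product: 1 × 6 = 6 ≡ 6 (mod 11)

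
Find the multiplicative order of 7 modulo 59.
29

59 is prime, so ord(7) divides φ(59) = 58.
Divisors of 58: 1, 2, 29, 58.
Repeated squaring: 7^1 ≡ 7, 7^2 ≡ 49, 7^4 ≡ 41, 7^8 ≡ 29, 7^16 ≡ 15, 7^32 ≡ 48 (mod 59).
Test 7^d mod 59 for each divisor d in increasing order:
7^1 ≡ 7
7^2 ≡ 49
7^29 = 7^16·7^8·7^4·7^1 ≡ 1  ← first divisor giving 1
The order is 29.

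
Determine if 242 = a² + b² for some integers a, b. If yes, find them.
11² + 11² (a=11, b=11)

Factorization: 242 = 2 × 11^2
By Fermat: n is sum of two squares iff every prime p ≡ 3 (mod 4) appears to even power.
All primes ≡ 3 (mod 4) appear to even power.
Search a = 0, 1, 2, … for 242 - a² a perfect square: first hit at a = 11: 242 - 121 = 121 = 11².
242 = 11² + 11² = 121 + 121 ✓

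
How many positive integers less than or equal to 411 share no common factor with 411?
272

411 = 3 × 137
φ(n) = n × ∏(1 - 1/p) for each prime p dividing n
φ(411) = 411 × (1 - 1/3) × (1 - 1/137) = 272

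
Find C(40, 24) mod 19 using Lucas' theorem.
0

Using Lucas' theorem:
Write n=40 and k=24 in base 19:
n in base 19: [2, 2]
k in base 19: [1, 5]
C(40,24) mod 19 = ∏ C(n_i, k_i) mod 19
Digit binomials (mod 19): C(2,1) = 2; C(2,5) = 0 (k_i > n_i)
Product: 2 × 0 = 0 ≡ 0 (mod 19)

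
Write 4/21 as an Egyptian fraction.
1/6 + 1/42

Greedy algorithm:
4/21: ceiling(21/4) = 6, use 1/6
1/42: ceiling(42/1) = 42, use 1/42
Result: 4/21 = 1/6 + 1/42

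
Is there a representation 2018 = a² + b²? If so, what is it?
13² + 43² (a=13, b=43)

Factorization: 2018 = 2 × 1009
By Fermat: n is sum of two squares iff every prime p ≡ 3 (mod 4) appears to even power.
All primes ≡ 3 (mod 4) appear to even power.
Search a = 0, 1, 2, … for 2018 - a² a perfect square: first hit at a = 13: 2018 - 169 = 1849 = 43².
2018 = 13² + 43² = 169 + 1849 ✓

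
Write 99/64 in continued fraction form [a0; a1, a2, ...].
[1; 1, 1, 4, 1, 5]

Euclidean algorithm steps:
99 = 1 × 64 + 35
64 = 1 × 35 + 29
35 = 1 × 29 + 6
29 = 4 × 6 + 5
6 = 1 × 5 + 1
5 = 5 × 1 + 0
Continued fraction: [1; 1, 1, 4, 1, 5]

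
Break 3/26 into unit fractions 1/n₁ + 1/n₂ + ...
1/9 + 1/234

Greedy algorithm:
3/26: ceiling(26/3) = 9, use 1/9
1/234: ceiling(234/1) = 234, use 1/234
Result: 3/26 = 1/9 + 1/234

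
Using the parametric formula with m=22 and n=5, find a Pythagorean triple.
(459, 220, 509)

Euclid's formula: a = m² - n², b = 2mn, c = m² + n²
m = 22, n = 5
a = 22² - 5² = 484 - 25 = 459
b = 2 × 22 × 5 = 220
c = 22² + 5² = 484 + 25 = 509
Verification: 459² + 220² = 210681 + 48400 = 259081 = 509² ✓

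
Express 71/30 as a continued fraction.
[2; 2, 1, 2, 1, 2]

Euclidean algorithm steps:
71 = 2 × 30 + 11
30 = 2 × 11 + 8
11 = 1 × 8 + 3
8 = 2 × 3 + 2
3 = 1 × 2 + 1
2 = 2 × 1 + 0
Continued fraction: [2; 2, 1, 2, 1, 2]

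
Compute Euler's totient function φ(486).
162

486 = 2 × 3^5
φ(n) = n × ∏(1 - 1/p) for each prime p dividing n
φ(486) = 486 × (1 - 1/2) × (1 - 1/3) = 162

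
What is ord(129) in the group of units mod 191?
95

191 is prime, so ord(129) divides φ(191) = 190.
Divisors of 190: 1, 2, 5, 10, 19, 38, 95, 190.
Repeated squaring: 129^1 ≡ 129, 129^2 ≡ 24, 129^4 ≡ 3, 129^8 ≡ 9, 129^16 ≡ 81, 129^32 ≡ 67, 129^64 ≡ 96, 129^128 ≡ 48 (mod 191).
Test 129^d mod 191 for each divisor d in increasing order:
129^1 ≡ 129
129^2 ≡ 24
129^5 = 129^4·129^1 ≡ 5
129^10 = 129^8·129^2 ≡ 25
129^19 = 129^16·129^2·129^1 ≡ 184
129^38 = 129^32·129^4·129^2 ≡ 49
129^95 = 129^64·129^16·129^8·129^4·129^2·129^1 ≡ 1  ← first divisor giving 1
The order is 95.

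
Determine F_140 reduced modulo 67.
3

Matrix identity: Q^n = [[F_(n+1), F_n], [F_n, F_(n-1)]] with Q = [[1,1],[1,0]].
n = 140 = 10001100₂. Square-and-multiply, entries mod 67:
Q^1 = [[1,1],[1,0]]
Q^2 = (Q^1)² = [[2,1],[1,1]]
Q^4 = (Q^2)² = [[5,3],[3,2]]
Q^8 = (Q^4)² = [[34,21],[21,13]]
Q^17 = (Q^8)²·Q = [[38,56],[56,49]]
Q^35 = (Q^17)²·Q = [[5,24],[24,48]]
Q^70 = (Q^35)² = [[65,66],[66,66]]
Q^140 = (Q^70)² = [[5,3],[3,2]]
F_140 mod 67 = Q^140[0][1] = 3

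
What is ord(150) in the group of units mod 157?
52

157 is prime, so ord(150) divides φ(157) = 156.
Divisors of 156: 1, 2, 3, 4, 6, 12, 13, 26, 39, 52, 78, 156.
Repeated squaring: 150^1 ≡ 150, 150^2 ≡ 49, 150^4 ≡ 46, 150^8 ≡ 75, 150^16 ≡ 130, 150^32 ≡ 101, 150^64 ≡ 153, 150^128 ≡ 16 (mod 157).
Test 150^d mod 157 for each divisor d in increasing order:
150^1 ≡ 150
150^2 ≡ 49
150^3 = 150^2·150^1 ≡ 128
150^4 ≡ 46
150^6 = 150^4·150^2 ≡ 56
150^12 = 150^8·150^4 ≡ 153
150^13 = 150^8·150^4·150^1 ≡ 28
150^26 = 150^16·150^8·150^2 ≡ 156
150^39 = 150^32·150^4·150^2·150^1 ≡ 129
150^52 = 150^32·150^16·150^4 ≡ 1  ← first divisor giving 1
The order is 52.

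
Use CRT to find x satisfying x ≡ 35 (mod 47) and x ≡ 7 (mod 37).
599

Using Chinese Remainder Theorem:
M = 47 × 37 = 1739
M1 = 37, M2 = 47
y1 = 37^(-1) mod 47 = 14
y2 = 47^(-1) mod 37 = 26
x = (35×37×14 + 7×47×26) mod 1739 = 599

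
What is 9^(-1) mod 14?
11

gcd(9, 14) = 1, so the inverse exists.
Extended Euclidean algorithm on (14, 9):
14 = 1 × 9 + 5  ⟹  5 = (1)·14 + (-1)·9
9 = 1 × 5 + 4  ⟹  4 = (-1)·14 + (2)·9
5 = 1 × 4 + 1  ⟹  1 = (2)·14 + (-3)·9
So (-3)·9 ≡ 1 (mod 14), i.e. 9^(-1) ≡ -3 ≡ 11 (mod 14).
Check: 9 × 11 = 99 ≡ 1 (mod 14)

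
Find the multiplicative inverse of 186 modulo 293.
115

gcd(186, 293) = 1, so the inverse exists.
Extended Euclidean algorithm on (293, 186):
293 = 1 × 186 + 107  ⟹  107 = (1)·293 + (-1)·186
186 = 1 × 107 + 79  ⟹  79 = (-1)·293 + (2)·186
107 = 1 × 79 + 28  ⟹  28 = (2)·293 + (-3)·186
79 = 2 × 28 + 23  ⟹  23 = (-5)·293 + (8)·186
28 = 1 × 23 + 5  ⟹  5 = (7)·293 + (-11)·186
23 = 4 × 5 + 3  ⟹  3 = (-33)·293 + (52)·186
5 = 1 × 3 + 2  ⟹  2 = (40)·293 + (-63)·186
3 = 1 × 2 + 1  ⟹  1 = (-73)·293 + (115)·186
So (115)·186 ≡ 1 (mod 293), i.e. 186^(-1) ≡ 115 (mod 293).
Check: 186 × 115 = 21390 ≡ 1 (mod 293)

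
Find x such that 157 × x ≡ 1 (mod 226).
131

gcd(157, 226) = 1, so the inverse exists.
Extended Euclidean algorithm on (226, 157):
226 = 1 × 157 + 69  ⟹  69 = (1)·226 + (-1)·157
157 = 2 × 69 + 19  ⟹  19 = (-2)·226 + (3)·157
69 = 3 × 19 + 12  ⟹  12 = (7)·226 + (-10)·157
19 = 1 × 12 + 7  ⟹  7 = (-9)·226 + (13)·157
12 = 1 × 7 + 5  ⟹  5 = (16)·226 + (-23)·157
7 = 1 × 5 + 2  ⟹  2 = (-25)·226 + (36)·157
5 = 2 × 2 + 1  ⟹  1 = (66)·226 + (-95)·157
So (-95)·157 ≡ 1 (mod 226), i.e. 157^(-1) ≡ -95 ≡ 131 (mod 226).
Check: 157 × 131 = 20567 ≡ 1 (mod 226)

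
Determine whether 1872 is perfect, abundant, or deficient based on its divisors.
abundant

Proper divisors of 1872: sum = 1 + 2 + 3 + 4 + 6 + 8 + 9 + 12 + ... + 312 + 468 + 624 + 936 (29 divisors) = 3770
Since 3770 > 1872, 1872 is abundant.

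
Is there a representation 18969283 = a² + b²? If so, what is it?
Not possible

Factorization: 18969283 = 53 × 71^3
By Fermat: n is sum of two squares iff every prime p ≡ 3 (mod 4) appears to even power.
Prime(s) ≡ 3 (mod 4) with odd exponent: [(71, 3)]
Therefore 18969283 cannot be expressed as a² + b².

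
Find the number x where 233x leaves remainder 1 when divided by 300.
197

gcd(233, 300) = 1, so the inverse exists.
Extended Euclidean algorithm on (300, 233):
300 = 1 × 233 + 67  ⟹  67 = (1)·300 + (-1)·233
233 = 3 × 67 + 32  ⟹  32 = (-3)·300 + (4)·233
67 = 2 × 32 + 3  ⟹  3 = (7)·300 + (-9)·233
32 = 10 × 3 + 2  ⟹  2 = (-73)·300 + (94)·233
3 = 1 × 2 + 1  ⟹  1 = (80)·300 + (-103)·233
So (-103)·233 ≡ 1 (mod 300), i.e. 233^(-1) ≡ -103 ≡ 197 (mod 300).
Check: 233 × 197 = 45901 ≡ 1 (mod 300)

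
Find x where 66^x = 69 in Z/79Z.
57

Baby-step giant-step with step n = ⌈√79⌉ = 9.
Baby steps 66^j mod 79 (j:value) for j=0..8: 0:1, 1:66, 2:11, 3:15, 4:42, 5:7, 6:67, 7:77, 8:26.
Giant-step multiplier: 66^(-9) ≡ 66^(78-9) = 66^69 ≡ 61 (mod 79).
Giant steps γ_i = 69·61^i mod 79: γ_0=69, γ_1=22, γ_2=78, γ_3=18, γ_4=71, γ_5=65, γ_6=15 (in table at j=3).
x = i·n + j = 6·9 + 3 = 57.
Check: 66^57 ≡ 69 (mod 79).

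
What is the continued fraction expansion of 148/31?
[4; 1, 3, 2, 3]

Euclidean algorithm steps:
148 = 4 × 31 + 24
31 = 1 × 24 + 7
24 = 3 × 7 + 3
7 = 2 × 3 + 1
3 = 3 × 1 + 0
Continued fraction: [4; 1, 3, 2, 3]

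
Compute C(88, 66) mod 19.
6

Using Lucas' theorem:
Write n=88 and k=66 in base 19:
n in base 19: [4, 12]
k in base 19: [3, 9]
C(88,66) mod 19 = ∏ C(n_i, k_i) mod 19
Digit binomials (mod 19): C(4,3) = 4; C(12,9) = 220 ≡ 11
Product: 4 × 11 = 44 ≡ 6 (mod 19)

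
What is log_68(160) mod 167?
9

Baby-step giant-step with step n = ⌈√167⌉ = 13.
Baby steps 68^j mod 167 (j:value) for j=0..12: 0:1, 1:68, 2:115, 3:138, 4:32, 5:5, 6:6, 7:74, 8:22, 9:160, 10:25, 11:30, 12:36.
h = 160 is already in the table at j=9, so x = 9.
Check: 68^9 ≡ 160 (mod 167).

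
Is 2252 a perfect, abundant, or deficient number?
deficient

Proper divisors of 2252: sum = 1 + 2 + 4 + 563 + 1126 = 1696
Since 1696 < 2252, 2252 is deficient.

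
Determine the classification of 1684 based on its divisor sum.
deficient

Proper divisors of 1684: sum = 1 + 2 + 4 + 421 + 842 = 1270
Since 1270 < 1684, 1684 is deficient.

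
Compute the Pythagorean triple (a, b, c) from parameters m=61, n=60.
(121, 7320, 7321)

Euclid's formula: a = m² - n², b = 2mn, c = m² + n²
m = 61, n = 60
a = 61² - 60² = 3721 - 3600 = 121
b = 2 × 61 × 60 = 7320
c = 61² + 60² = 3721 + 3600 = 7321
Verification: 121² + 7320² = 14641 + 53582400 = 53597041 = 7321² ✓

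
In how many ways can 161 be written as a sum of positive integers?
118159068427

p(n) counts ways to write n as a sum of positive integers (order ignored).
Euler's pentagonal recurrence: p(k) = p(k-1) + p(k-2) - p(k-5) - p(k-7) + p(k-12) + p(k-15) - ... (offsets j(3j∓1)/2, signs ++--, p(0)=1, p(<0)=0).
DP table for k = 0..160: p(0)=1, p(1)=1, p(2)=2, p(3)=3, p(4)=5, p(5)=7, p(6)=11, p(7)=15, p(8)=22, p(9)=30, p(10)=42, p(11)=56, p(12)=77, p(13)=101, p(14)=135, p(15)=176, p(16)=231, p(17)=297, p(18)=385, p(19)=490, p(20)=627, p(21)=792, p(22)=1002, p(23)=1255, p(24)=1575, p(25)=1958, p(26)=2436, p(27)=3010, p(28)=3718, p(29)=4565, p(30)=5604, p(31)=6842, p(32)=8349, p(33)=10143, p(34)=12310, p(35)=14883, p(36)=17977, p(37)=21637, p(38)=26015, p(39)=31185, p(40)=37338, p(41)=44583, p(42)=53174, p(43)=63261, p(44)=75175, p(45)=89134, p(46)=105558, p(47)=124754, p(48)=147273, p(49)=173525, p(50)=204226, p(51)=239943, p(52)=281589, p(53)=329931, p(54)=386155, p(55)=451276, p(56)=526823, p(57)=614154, p(58)=715220, p(59)=831820, p(60)=966467, p(61)=1121505, p(62)=1300156, p(63)=1505499, p(64)=1741630, p(65)=2012558, p(66)=2323520, p(67)=2679689, p(68)=3087735, p(69)=3554345, p(70)=4087968, p(71)=4697205, p(72)=5392783, p(73)=6185689, p(74)=7089500, p(75)=8118264, p(76)=9289091, p(77)=10619863, p(78)=12132164, p(79)=13848650, p(80)=15796476, p(81)=18004327, p(82)=20506255, p(83)=23338469, p(84)=26543660, p(85)=30167357, p(86)=34262962, p(87)=38887673, p(88)=44108109, p(89)=49995925, p(90)=56634173, p(91)=64112359, p(92)=72533807, p(93)=82010177, p(94)=92669720, p(95)=104651419, p(96)=118114304, p(97)=133230930, p(98)=150198136, p(99)=169229875, p(100)=190569292, p(101)=214481126, p(102)=241265379, p(103)=271248950, p(104)=304801365, p(105)=342325709, p(106)=384276336, p(107)=431149389, p(108)=483502844, p(109)=541946240, p(110)=607163746, p(111)=679903203, p(112)=761002156, p(113)=851376628, p(114)=952050665, p(115)=1064144451, p(116)=1188908248, p(117)=1327710076, p(118)=1482074143, p(119)=1653668665, p(120)=1844349560, p(121)=2056148051, p(122)=2291320912, p(123)=2552338241, p(124)=2841940500, p(125)=3163127352, p(126)=3519222692, p(127)=3913864295, p(128)=4351078600, p(129)=4835271870, p(130)=5371315400, p(131)=5964539504, p(132)=6620830889, p(133)=7346629512, p(134)=8149040695, p(135)=9035836076, p(136)=10015581680, p(137)=11097645016, p(138)=12292341831, p(139)=13610949895, p(140)=15065878135, p(141)=16670689208, p(142)=18440293320, p(143)=20390982757, p(144)=22540654445, p(145)=24908858009, p(146)=27517052599, p(147)=30388671978, p(148)=33549419497, p(149)=37027355200, p(150)=40853235313, p(151)=45060624582, p(152)=49686288421, p(153)=54770336324, p(154)=60356673280, p(155)=66493182097, p(156)=73232243759, p(157)=80630964769, p(158)=88751778802, p(159)=97662728555, p(160)=107438159466.
Final step: p(161) = p(160) + p(159) - p(156) - p(154) + p(149) + p(146) - p(139) - p(135) + p(126) + p(121) - p(110) - p(104) + p(91) + p(84) - p(69) - p(61) + p(44) + p(35) - p(16) - p(6)
= 107438159466 + 97662728555 - 73232243759 - 60356673280 + 37027355200 + 27517052599 - 13610949895 - 9035836076 + 3519222692 + 2056148051 - 607163746 - 304801365 + 64112359 + 26543660 - 3554345 - 1121505 + 75175 + 14883 - 231 - 11
= 118159068427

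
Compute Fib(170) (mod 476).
13

Matrix identity: Q^n = [[F_(n+1), F_n], [F_n, F_(n-1)]] with Q = [[1,1],[1,0]].
n = 170 = 10101010₂. Square-and-multiply, entries mod 476:
Q^1 = [[1,1],[1,0]]
Q^2 = (Q^1)² = [[2,1],[1,1]]
Q^5 = (Q^2)²·Q = [[8,5],[5,3]]
Q^10 = (Q^5)² = [[89,55],[55,34]]
Q^21 = (Q^10)²·Q = [[99,474],[474,101]]
Q^42 = (Q^21)² = [[285,76],[76,209]]
Q^85 = (Q^42)²·Q = [[309,369],[369,416]]
Q^170 = (Q^85)² = [[306,13],[13,293]]
F_170 mod 476 = Q^170[0][1] = 13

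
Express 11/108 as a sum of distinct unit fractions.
1/10 + 1/540

Greedy algorithm:
11/108: ceiling(108/11) = 10, use 1/10
1/540: ceiling(540/1) = 540, use 1/540
Result: 11/108 = 1/10 + 1/540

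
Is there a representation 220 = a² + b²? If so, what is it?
Not possible

Factorization: 220 = 2^2 × 5 × 11
By Fermat: n is sum of two squares iff every prime p ≡ 3 (mod 4) appears to even power.
Prime(s) ≡ 3 (mod 4) with odd exponent: [(11, 1)]
Therefore 220 cannot be expressed as a² + b².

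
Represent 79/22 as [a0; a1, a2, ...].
[3; 1, 1, 2, 4]

Euclidean algorithm steps:
79 = 3 × 22 + 13
22 = 1 × 13 + 9
13 = 1 × 9 + 4
9 = 2 × 4 + 1
4 = 4 × 1 + 0
Continued fraction: [3; 1, 1, 2, 4]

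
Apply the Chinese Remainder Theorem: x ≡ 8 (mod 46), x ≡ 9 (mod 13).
100

Using Chinese Remainder Theorem:
M = 46 × 13 = 598
M1 = 13, M2 = 46
y1 = 13^(-1) mod 46 = 39
y2 = 46^(-1) mod 13 = 2
x = (8×13×39 + 9×46×2) mod 598 = 100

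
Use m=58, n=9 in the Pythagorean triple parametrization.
(3283, 1044, 3445)

Euclid's formula: a = m² - n², b = 2mn, c = m² + n²
m = 58, n = 9
a = 58² - 9² = 3364 - 81 = 3283
b = 2 × 58 × 9 = 1044
c = 58² + 9² = 3364 + 81 = 3445
Verification: 3283² + 1044² = 10778089 + 1089936 = 11868025 = 3445² ✓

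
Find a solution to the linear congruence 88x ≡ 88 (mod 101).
x ≡ 1 (mod 101)

gcd(88, 101) = 1, which divides 88, so solutions exist.
Find 88^(-1) mod 101 by the extended Euclidean algorithm:
101 = 1 × 88 + 13  ⟹  13 = (1)·101 + (-1)·88
88 = 6 × 13 + 10  ⟹  10 = (-6)·101 + (7)·88
13 = 1 × 10 + 3  ⟹  3 = (7)·101 + (-8)·88
10 = 3 × 3 + 1  ⟹  1 = (-27)·101 + (31)·88
So (31)·88 ≡ 1 (mod 101), i.e. 88^(-1) ≡ 31 (mod 101).
x ≡ 31 × 88 = 2728 ≡ 1 (mod 101).
Check: 88 × 1 = 88 ≡ 88 (mod 101).
Unique solution: x ≡ 1 (mod 101)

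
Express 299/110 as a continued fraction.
[2; 1, 2, 1, 1, 4, 1, 2]

Euclidean algorithm steps:
299 = 2 × 110 + 79
110 = 1 × 79 + 31
79 = 2 × 31 + 17
31 = 1 × 17 + 14
17 = 1 × 14 + 3
14 = 4 × 3 + 2
3 = 1 × 2 + 1
2 = 2 × 1 + 0
Continued fraction: [2; 1, 2, 1, 1, 4, 1, 2]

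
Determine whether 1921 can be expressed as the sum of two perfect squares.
20² + 39² (a=20, b=39)

Factorization: 1921 = 17 × 113
By Fermat: n is sum of two squares iff every prime p ≡ 3 (mod 4) appears to even power.
All primes ≡ 3 (mod 4) appear to even power.
Search a = 0, 1, 2, … for 1921 - a² a perfect square: first hit at a = 20: 1921 - 400 = 1521 = 39².
1921 = 20² + 39² = 400 + 1521 ✓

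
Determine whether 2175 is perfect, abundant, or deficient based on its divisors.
deficient

Proper divisors of 2175: sum = 1 + 3 + 5 + 15 + 25 + 29 + 75 + 87 + 145 + 435 + 725 = 1545
Since 1545 < 2175, 2175 is deficient.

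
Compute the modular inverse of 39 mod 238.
177

gcd(39, 238) = 1, so the inverse exists.
Extended Euclidean algorithm on (238, 39):
238 = 6 × 39 + 4  ⟹  4 = (1)·238 + (-6)·39
39 = 9 × 4 + 3  ⟹  3 = (-9)·238 + (55)·39
4 = 1 × 3 + 1  ⟹  1 = (10)·238 + (-61)·39
So (-61)·39 ≡ 1 (mod 238), i.e. 39^(-1) ≡ -61 ≡ 177 (mod 238).
Check: 39 × 177 = 6903 ≡ 1 (mod 238)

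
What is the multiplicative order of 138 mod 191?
95

191 is prime, so ord(138) divides φ(191) = 190.
Divisors of 190: 1, 2, 5, 10, 19, 38, 95, 190.
Repeated squaring: 138^1 ≡ 138, 138^2 ≡ 135, 138^4 ≡ 80, 138^8 ≡ 97, 138^16 ≡ 50, 138^32 ≡ 17, 138^64 ≡ 98, 138^128 ≡ 54 (mod 191).
Test 138^d mod 191 for each divisor d in increasing order:
138^1 ≡ 138
138^2 ≡ 135
138^5 = 138^4·138^1 ≡ 153
138^10 = 138^8·138^2 ≡ 107
138^19 = 138^16·138^2·138^1 ≡ 184
138^38 = 138^32·138^4·138^2 ≡ 49
138^95 = 138^64·138^16·138^8·138^4·138^2·138^1 ≡ 1  ← first divisor giving 1
The order is 95.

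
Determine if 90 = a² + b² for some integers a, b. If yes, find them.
3² + 9² (a=3, b=9)

Factorization: 90 = 2 × 3^2 × 5
By Fermat: n is sum of two squares iff every prime p ≡ 3 (mod 4) appears to even power.
All primes ≡ 3 (mod 4) appear to even power.
Search a = 0, 1, 2, … for 90 - a² a perfect square: first hit at a = 3: 90 - 9 = 81 = 9².
90 = 3² + 9² = 9 + 81 ✓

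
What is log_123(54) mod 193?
154

Baby-step giant-step with step n = ⌈√193⌉ = 14.
Baby steps 123^j mod 193 (j:value) for j=0..13: 0:1, 1:123, 2:75, 3:154, 4:28, 5:163, 6:170, 7:66, 8:12, 9:125, 10:128, 11:111, 12:143, 13:26.
Giant-step multiplier: 123^(-14) ≡ 123^(192-14) = 123^178 ≡ 93 (mod 193).
Giant steps γ_i = 54·93^i mod 193: γ_0=54, γ_1=4, γ_2=179, γ_3=49, γ_4=118, γ_5=166, γ_6=191, γ_7=7, γ_8=72, γ_9=134, γ_10=110, γ_11=1 (in table at j=0).
x = i·n + j = 11·14 + 0 = 154.
Check: 123^154 ≡ 54 (mod 193).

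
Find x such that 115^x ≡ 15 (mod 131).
62

Baby-step giant-step with step n = ⌈√131⌉ = 12.
Baby steps 115^j mod 131 (j:value) for j=0..11: 0:1, 1:115, 2:125, 3:96, 4:36, 5:79, 6:46, 7:50, 8:117, 9:93, 10:84, 11:97.
Giant-step multiplier: 115^(-12) ≡ 115^(130-12) = 115^118 ≡ 59 (mod 131).
Giant steps γ_i = 15·59^i mod 131: γ_0=15, γ_1=99, γ_2=77, γ_3=89, γ_4=11, γ_5=125 (in table at j=2).
x = i·n + j = 5·12 + 2 = 62.
Check: 115^62 ≡ 15 (mod 131).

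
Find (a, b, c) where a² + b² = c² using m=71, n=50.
(2541, 7100, 7541)

Euclid's formula: a = m² - n², b = 2mn, c = m² + n²
m = 71, n = 50
a = 71² - 50² = 5041 - 2500 = 2541
b = 2 × 71 × 50 = 7100
c = 71² + 50² = 5041 + 2500 = 7541
Verification: 2541² + 7100² = 6456681 + 50410000 = 56866681 = 7541² ✓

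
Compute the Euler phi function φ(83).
82

83 = 83
φ(n) = n × ∏(1 - 1/p) for each prime p dividing n
φ(83) = 83 × (1 - 1/83) = 82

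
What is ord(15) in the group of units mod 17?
8

17 is prime, so ord(15) divides φ(17) = 16.
Divisors of 16: 1, 2, 4, 8, 16.
Repeated squaring: 15^1 ≡ 15, 15^2 ≡ 4, 15^4 ≡ 16, 15^8 ≡ 1, 15^16 ≡ 1 (mod 17).
Test 15^d mod 17 for each divisor d in increasing order:
15^1 ≡ 15
15^2 ≡ 4
15^4 ≡ 16
15^8 ≡ 1  ← first divisor giving 1
The order is 8.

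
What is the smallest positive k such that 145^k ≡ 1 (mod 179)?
89

179 is prime, so ord(145) divides φ(179) = 178.
Divisors of 178: 1, 2, 89, 178.
Repeated squaring: 145^1 ≡ 145, 145^2 ≡ 82, 145^4 ≡ 101, 145^8 ≡ 177, 145^16 ≡ 4, 145^32 ≡ 16, 145^64 ≡ 77, 145^128 ≡ 22 (mod 179).
Test 145^d mod 179 for each divisor d in increasing order:
145^1 ≡ 145
145^2 ≡ 82
145^89 = 145^64·145^16·145^8·145^1 ≡ 1  ← first divisor giving 1
The order is 89.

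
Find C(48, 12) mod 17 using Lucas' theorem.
6

Using Lucas' theorem:
Write n=48 and k=12 in base 17:
n in base 17: [2, 14]
k in base 17: [0, 12]
C(48,12) mod 17 = ∏ C(n_i, k_i) mod 17
Digit binomials (mod 17): C(2,0) = 1; C(14,12) = 91 ≡ 6
Product: 1 × 6 = 6 ≡ 6 (mod 17)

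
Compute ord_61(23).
20

61 is prime, so ord(23) divides φ(61) = 60.
Divisors of 60: 1, 2, 3, 4, 5, 6, 10, 12, 15, 20, 30, 60.
Repeated squaring: 23^1 ≡ 23, 23^2 ≡ 41, 23^4 ≡ 34, 23^8 ≡ 58, 23^16 ≡ 9, 23^32 ≡ 20 (mod 61).
Test 23^d mod 61 for each divisor d in increasing order:
23^1 ≡ 23
23^2 ≡ 41
23^3 = 23^2·23^1 ≡ 28
23^4 ≡ 34
23^5 = 23^4·23^1 ≡ 50
23^6 = 23^4·23^2 ≡ 52
23^10 = 23^8·23^2 ≡ 60
23^12 = 23^8·23^4 ≡ 20
23^15 = 23^8·23^4·23^2·23^1 ≡ 11
23^20 = 23^16·23^4 ≡ 1  ← first divisor giving 1
The order is 20.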